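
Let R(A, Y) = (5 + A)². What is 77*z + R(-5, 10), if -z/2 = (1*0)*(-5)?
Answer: 0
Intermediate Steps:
z = 0 (z = -2*1*0*(-5) = -0*(-5) = -2*0 = 0)
77*z + R(-5, 10) = 77*0 + (5 - 5)² = 0 + 0² = 0 + 0 = 0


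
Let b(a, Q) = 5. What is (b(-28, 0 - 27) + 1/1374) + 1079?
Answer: 1489417/1374 ≈ 1084.0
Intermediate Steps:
(b(-28, 0 - 27) + 1/1374) + 1079 = (5 + 1/1374) + 1079 = 6871/1374 + 1079 = 1489417/1374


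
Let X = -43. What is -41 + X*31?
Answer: -1374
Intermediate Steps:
-41 + X*31 = -41 - 43*31 = -41 - 1333 = -1374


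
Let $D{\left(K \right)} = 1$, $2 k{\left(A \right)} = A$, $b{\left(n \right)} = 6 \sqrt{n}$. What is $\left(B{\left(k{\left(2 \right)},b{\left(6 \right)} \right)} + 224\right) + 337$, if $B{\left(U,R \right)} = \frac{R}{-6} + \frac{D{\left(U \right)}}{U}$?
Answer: $562 - \sqrt{6} \approx 559.55$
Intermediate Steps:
$k{\left(A \right)} = \frac{A}{2}$
$B{\left(U,R \right)} = \frac{1}{U} - \frac{R}{6}$ ($B{\left(U,R \right)} = \frac{R}{-6} + 1 \frac{1}{U} = R \left(- \frac{1}{6}\right) + \frac{1}{U} = - \frac{R}{6} + \frac{1}{U} = \frac{1}{U} - \frac{R}{6}$)
$\left(B{\left(k{\left(2 \right)},b{\left(6 \right)} \right)} + 224\right) + 337 = \left(\left(\frac{1}{\frac{1}{2} \cdot 2} - \frac{6 \sqrt{6}}{6}\right) + 224\right) + 337 = \left(\left(1^{-1} - \sqrt{6}\right) + 224\right) + 337 = \left(\left(1 - \sqrt{6}\right) + 224\right) + 337 = \left(225 - \sqrt{6}\right) + 337 = 562 - \sqrt{6}$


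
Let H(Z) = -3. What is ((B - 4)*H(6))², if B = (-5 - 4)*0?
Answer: 144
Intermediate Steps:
B = 0 (B = -9*0 = 0)
((B - 4)*H(6))² = ((0 - 4)*(-3))² = (-4*(-3))² = 12² = 144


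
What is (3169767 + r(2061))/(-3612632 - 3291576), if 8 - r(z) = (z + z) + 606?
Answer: -3165047/6904208 ≈ -0.45842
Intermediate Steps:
r(z) = -598 - 2*z (r(z) = 8 - ((z + z) + 606) = 8 - (2*z + 606) = 8 - (606 + 2*z) = 8 + (-606 - 2*z) = -598 - 2*z)
(3169767 + r(2061))/(-3612632 - 3291576) = (3169767 + (-598 - 2*2061))/(-3612632 - 3291576) = (3169767 + (-598 - 4122))/(-6904208) = (3169767 - 4720)*(-1/6904208) = 3165047*(-1/6904208) = -3165047/6904208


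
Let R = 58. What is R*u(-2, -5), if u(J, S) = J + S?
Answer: -406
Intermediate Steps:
R*u(-2, -5) = 58*(-2 - 5) = 58*(-7) = -406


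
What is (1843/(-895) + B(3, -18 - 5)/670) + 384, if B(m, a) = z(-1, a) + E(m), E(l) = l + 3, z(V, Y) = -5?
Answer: 45806337/119930 ≈ 381.94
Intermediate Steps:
E(l) = 3 + l
B(m, a) = -2 + m (B(m, a) = -5 + (3 + m) = -2 + m)
(1843/(-895) + B(3, -18 - 5)/670) + 384 = (1843/(-895) + (-2 + 3)/670) + 384 = (1843*(-1/895) + 1*(1/670)) + 384 = (-1843/895 + 1/670) + 384 = -246783/119930 + 384 = 45806337/119930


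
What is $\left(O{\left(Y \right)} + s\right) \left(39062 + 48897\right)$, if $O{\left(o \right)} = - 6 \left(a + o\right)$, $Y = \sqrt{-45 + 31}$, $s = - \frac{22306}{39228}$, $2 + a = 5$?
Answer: $- \frac{32035107595}{19614} - 527754 i \sqrt{14} \approx -1.6333 \cdot 10^{6} - 1.9747 \cdot 10^{6} i$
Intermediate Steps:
$a = 3$ ($a = -2 + 5 = 3$)
$s = - \frac{11153}{19614}$ ($s = \left(-22306\right) \frac{1}{39228} = - \frac{11153}{19614} \approx -0.56862$)
$Y = i \sqrt{14}$ ($Y = \sqrt{-14} = i \sqrt{14} \approx 3.7417 i$)
$O{\left(o \right)} = -18 - 6 o$ ($O{\left(o \right)} = - 6 \left(3 + o\right) = -18 - 6 o$)
$\left(O{\left(Y \right)} + s\right) \left(39062 + 48897\right) = \left(\left(-18 - 6 i \sqrt{14}\right) - \frac{11153}{19614}\right) \left(39062 + 48897\right) = \left(\left(-18 - 6 i \sqrt{14}\right) - \frac{11153}{19614}\right) 87959 = \left(- \frac{364205}{19614} - 6 i \sqrt{14}\right) 87959 = - \frac{32035107595}{19614} - 527754 i \sqrt{14}$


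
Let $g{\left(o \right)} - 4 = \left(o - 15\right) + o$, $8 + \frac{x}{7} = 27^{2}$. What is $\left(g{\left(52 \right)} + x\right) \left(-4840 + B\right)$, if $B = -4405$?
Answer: $-47519300$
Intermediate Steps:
$x = 5047$ ($x = -56 + 7 \cdot 27^{2} = -56 + 7 \cdot 729 = -56 + 5103 = 5047$)
$g{\left(o \right)} = -11 + 2 o$ ($g{\left(o \right)} = 4 + \left(\left(o - 15\right) + o\right) = 4 + \left(\left(-15 + o\right) + o\right) = 4 + \left(-15 + 2 o\right) = -11 + 2 o$)
$\left(g{\left(52 \right)} + x\right) \left(-4840 + B\right) = \left(\left(-11 + 2 \cdot 52\right) + 5047\right) \left(-4840 - 4405\right) = \left(\left(-11 + 104\right) + 5047\right) \left(-9245\right) = \left(93 + 5047\right) \left(-9245\right) = 5140 \left(-9245\right) = -47519300$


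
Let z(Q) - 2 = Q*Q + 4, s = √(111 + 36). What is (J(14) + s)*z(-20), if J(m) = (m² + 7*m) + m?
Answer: 125048 + 2842*√3 ≈ 1.2997e+5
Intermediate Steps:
s = 7*√3 (s = √147 = 7*√3 ≈ 12.124)
z(Q) = 6 + Q² (z(Q) = 2 + (Q*Q + 4) = 2 + (Q² + 4) = 2 + (4 + Q²) = 6 + Q²)
J(m) = m² + 8*m
(J(14) + s)*z(-20) = (14*(8 + 14) + 7*√3)*(6 + (-20)²) = (14*22 + 7*√3)*(6 + 400) = (308 + 7*√3)*406 = 125048 + 2842*√3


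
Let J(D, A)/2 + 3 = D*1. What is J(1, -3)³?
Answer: -64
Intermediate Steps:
J(D, A) = -6 + 2*D (J(D, A) = -6 + 2*(D*1) = -6 + 2*D)
J(1, -3)³ = (-6 + 2*1)³ = (-6 + 2)³ = (-4)³ = -64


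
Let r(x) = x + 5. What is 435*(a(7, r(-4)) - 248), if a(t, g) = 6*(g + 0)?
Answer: -105270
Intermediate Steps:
r(x) = 5 + x
a(t, g) = 6*g
435*(a(7, r(-4)) - 248) = 435*(6*(5 - 4) - 248) = 435*(6*1 - 248) = 435*(6 - 248) = 435*(-242) = -105270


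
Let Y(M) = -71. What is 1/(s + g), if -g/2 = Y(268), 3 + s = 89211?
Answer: 1/89350 ≈ 1.1192e-5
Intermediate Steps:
s = 89208 (s = -3 + 89211 = 89208)
g = 142 (g = -2*(-71) = 142)
1/(s + g) = 1/(89208 + 142) = 1/89350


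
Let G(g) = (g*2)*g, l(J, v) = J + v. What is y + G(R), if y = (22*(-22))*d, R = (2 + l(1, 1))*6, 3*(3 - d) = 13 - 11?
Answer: 68/3 ≈ 22.667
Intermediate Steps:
d = 7/3 (d = 3 - (13 - 11)/3 = 3 - 1/3*2 = 3 - 2/3 = 7/3 ≈ 2.3333)
R = 24 (R = (2 + (1 + 1))*6 = (2 + 2)*6 = 4*6 = 24)
G(g) = 2*g**2 (G(g) = (2*g)*g = 2*g**2)
y = -3388/3 (y = (22*(-22))*(7/3) = -484*7/3 = -3388/3 ≈ -1129.3)
y + G(R) = -3388/3 + 2*24**2 = -3388/3 + 2*576 = -3388/3 + 1152 = 68/3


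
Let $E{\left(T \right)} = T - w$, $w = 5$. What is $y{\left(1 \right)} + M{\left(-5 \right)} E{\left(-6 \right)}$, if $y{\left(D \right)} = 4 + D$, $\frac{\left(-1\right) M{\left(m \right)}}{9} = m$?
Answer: $-490$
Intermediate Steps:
$M{\left(m \right)} = - 9 m$
$E{\left(T \right)} = -5 + T$ ($E{\left(T \right)} = T - 5 = -5 + T$)
$y{\left(1 \right)} + M{\left(-5 \right)} E{\left(-6 \right)} = \left(4 + 1\right) + \left(-9\right) \left(-5\right) \left(-5 - 6\right) = 5 + 45 \left(-11\right) = 5 - 495 = -490$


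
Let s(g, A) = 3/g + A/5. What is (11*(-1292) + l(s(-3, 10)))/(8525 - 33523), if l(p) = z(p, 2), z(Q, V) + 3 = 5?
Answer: 245/431 ≈ 0.56845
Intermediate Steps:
z(Q, V) = 2 (z(Q, V) = -3 + 5 = 2)
s(g, A) = 3/g + A/5 (s(g, A) = 3/g + A*(1/5) = 3/g + A/5)
l(p) = 2
(11*(-1292) + l(s(-3, 10)))/(8525 - 33523) = (11*(-1292) + 2)/(8525 - 33523) = (-14212 + 2)/(-24998) = -14210*(-1/24998) = 245/431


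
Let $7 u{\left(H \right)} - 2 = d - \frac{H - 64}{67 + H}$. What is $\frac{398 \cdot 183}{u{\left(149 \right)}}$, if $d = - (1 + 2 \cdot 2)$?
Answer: $- \frac{110125008}{733} \approx -1.5024 \cdot 10^{5}$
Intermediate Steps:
$d = -5$ ($d = - (1 + 4) = \left(-1\right) 5 = -5$)
$u{\left(H \right)} = - \frac{3}{7} - \frac{-64 + H}{7 \left(67 + H\right)}$ ($u{\left(H \right)} = \frac{2}{7} + \frac{-5 - \frac{H - 64}{67 + H}}{7} = \frac{2}{7} + \frac{-5 - \frac{-64 + H}{67 + H}}{7} = \frac{2}{7} - \left(\frac{5}{7} + \frac{-64 + H}{7 \left(67 + H\right)}\right) = - \frac{3}{7} - \frac{-64 + H}{7 \left(67 + H\right)}$)
$\frac{398 \cdot 183}{u{\left(149 \right)}} = \frac{398 \cdot 183}{\frac{1}{7} \frac{1}{67 + 149} \left(-137 - 596\right)} = \frac{72834}{\frac{1}{7} \cdot \frac{1}{216} \left(-137 - 596\right)} = \frac{72834}{\frac{1}{7} \cdot \frac{1}{216} \left(-733\right)} = \frac{72834}{- \frac{733}{1512}} = 72834 \left(- \frac{1512}{733}\right) = - \frac{110125008}{733}$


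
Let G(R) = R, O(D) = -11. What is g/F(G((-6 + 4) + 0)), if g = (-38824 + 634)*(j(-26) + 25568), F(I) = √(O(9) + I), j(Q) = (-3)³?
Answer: 975410790*I*√13/13 ≈ 2.7053e+8*I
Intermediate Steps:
j(Q) = -27
F(I) = √(-11 + I)
g = -975410790 (g = (-38824 + 634)*(-27 + 25568) = -38190*25541 = -975410790)
g/F(G((-6 + 4) + 0)) = -975410790/√(-11 + ((-6 + 4) + 0)) = -975410790/√(-11 + (-2 + 0)) = -975410790/√(-11 - 2) = -975410790*(-I*√13/13) = -(-975410790)*I*√13/13 = 975410790*I*√13/13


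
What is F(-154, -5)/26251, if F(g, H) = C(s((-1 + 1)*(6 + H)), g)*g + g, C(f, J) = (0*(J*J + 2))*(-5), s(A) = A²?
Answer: -154/26251 ≈ -0.0058664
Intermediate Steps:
C(f, J) = 0 (C(f, J) = (0*(J² + 2))*(-5) = (0*(2 + J²))*(-5) = 0*(-5) = 0)
F(g, H) = g (F(g, H) = 0*g + g = 0 + g = g)
F(-154, -5)/26251 = -154/26251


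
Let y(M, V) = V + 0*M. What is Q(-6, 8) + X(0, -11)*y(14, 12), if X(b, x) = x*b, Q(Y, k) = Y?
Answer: -6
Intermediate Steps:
X(b, x) = b*x
y(M, V) = V (y(M, V) = V + 0 = V)
Q(-6, 8) + X(0, -11)*y(14, 12) = -6 + (0*(-11))*12 = -6 + 0*12 = -6 + 0 = -6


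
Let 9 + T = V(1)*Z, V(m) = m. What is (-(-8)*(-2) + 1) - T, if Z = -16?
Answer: 10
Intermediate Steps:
T = -25 (T = -9 + 1*(-16) = -9 - 16 = -25)
(-(-8)*(-2) + 1) - T = (-(-8)*(-2) + 1) - 1*(-25) = (-8*2 + 1) + 25 = (-16 + 1) + 25 = -15 + 25 = 10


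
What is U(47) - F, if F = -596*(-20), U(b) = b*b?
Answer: -9711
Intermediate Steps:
U(b) = b²
F = 11920
U(47) - F = 47² - 1*11920 = 2209 - 11920 = -9711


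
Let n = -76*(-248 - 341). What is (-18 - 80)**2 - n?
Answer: -35160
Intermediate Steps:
n = 44764 (n = -76*(-589) = 44764)
(-18 - 80)**2 - n = (-18 - 80)**2 - 1*44764 = (-98)**2 - 44764 = 9604 - 44764 = -35160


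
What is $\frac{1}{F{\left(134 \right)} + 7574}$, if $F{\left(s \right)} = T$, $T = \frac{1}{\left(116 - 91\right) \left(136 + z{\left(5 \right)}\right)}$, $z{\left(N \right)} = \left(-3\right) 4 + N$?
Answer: $\frac{3225}{24426151} \approx 0.00013203$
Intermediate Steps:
$z{\left(N \right)} = -12 + N$
$T = \frac{1}{3225}$ ($T = \frac{1}{\left(116 - 91\right) \left(136 + \left(-12 + 5\right)\right)} = \frac{1}{25 \left(136 - 7\right)} = \frac{1}{25 \cdot 129} = \frac{1}{3225} \approx 0.00031008$)
$F{\left(s \right)} = \frac{1}{3225}$
$\frac{1}{F{\left(134 \right)} + 7574} = \frac{1}{\frac{1}{3225} + 7574} = \frac{1}{\frac{24426151}{3225}} = \frac{3225}{24426151}$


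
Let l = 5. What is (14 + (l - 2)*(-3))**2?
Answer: 25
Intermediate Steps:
(14 + (l - 2)*(-3))**2 = (14 + (5 - 2)*(-3))**2 = (14 + 3*(-3))**2 = (14 - 9)**2 = 5**2 = 25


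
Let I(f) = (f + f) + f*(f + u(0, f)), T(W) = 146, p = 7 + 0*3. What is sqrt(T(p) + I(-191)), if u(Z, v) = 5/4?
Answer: 5*sqrt(5761)/2 ≈ 189.75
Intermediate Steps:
p = 7 (p = 7 + 0 = 7)
u(Z, v) = 5/4 (u(Z, v) = 5*(1/4) = 5/4)
I(f) = 2*f + f*(5/4 + f) (I(f) = (f + f) + f*(f + 5/4) = 2*f + f*(5/4 + f))
sqrt(T(p) + I(-191)) = sqrt(146 + (1/4)*(-191)*(13 + 4*(-191))) = sqrt(146 + (1/4)*(-191)*(13 - 764)) = sqrt(146 + (1/4)*(-191)*(-751)) = sqrt(146 + 143441/4) = sqrt(144025/4) = 5*sqrt(5761)/2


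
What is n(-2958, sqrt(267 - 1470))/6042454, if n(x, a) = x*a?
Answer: -1479*I*sqrt(1203)/3021227 ≈ -0.016979*I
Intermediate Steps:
n(x, a) = a*x
n(-2958, sqrt(267 - 1470))/6042454 = (sqrt(267 - 1470)*(-2958))/6042454 = (sqrt(-1203)*(-2958))*(1/6042454) = ((I*sqrt(1203))*(-2958))*(1/6042454) = -2958*I*sqrt(1203)*(1/6042454) = -1479*I*sqrt(1203)/3021227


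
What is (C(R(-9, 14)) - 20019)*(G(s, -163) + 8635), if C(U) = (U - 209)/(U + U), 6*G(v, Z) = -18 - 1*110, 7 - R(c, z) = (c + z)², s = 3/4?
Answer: -18617329337/108 ≈ -1.7238e+8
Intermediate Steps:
s = ¾ (s = 3*(¼) = ¾ ≈ 0.75000)
R(c, z) = 7 - (c + z)²
G(v, Z) = -64/3 (G(v, Z) = (-18 - 1*110)/6 = (-18 - 110)/6 = (⅙)*(-128) = -64/3)
C(U) = (-209 + U)/(2*U) (C(U) = (-209 + U)/((2*U)) = (-209 + U)*(1/(2*U)) = (-209 + U)/(2*U))
(C(R(-9, 14)) - 20019)*(G(s, -163) + 8635) = ((-209 + (7 - (-9 + 14)²))/(2*(7 - (-9 + 14)²)) - 20019)*(-64/3 + 8635) = ((-209 + (7 - 1*5²))/(2*(7 - 1*5²)) - 20019)*(25841/3) = ((-209 + (7 - 1*25))/(2*(7 - 1*25)) - 20019)*(25841/3) = ((-209 + (7 - 25))/(2*(7 - 25)) - 20019)*(25841/3) = ((½)*(-209 - 18)/(-18) - 20019)*(25841/3) = ((½)*(-1/18)*(-227) - 20019)*(25841/3) = (227/36 - 20019)*(25841/3) = -720457/36*25841/3 = -18617329337/108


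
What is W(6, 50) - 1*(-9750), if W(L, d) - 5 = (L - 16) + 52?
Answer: 9797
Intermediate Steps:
W(L, d) = 41 + L (W(L, d) = 5 + ((L - 16) + 52) = 5 + ((-16 + L) + 52) = 5 + (36 + L) = 41 + L)
W(6, 50) - 1*(-9750) = (41 + 6) - 1*(-9750) = 47 + 9750 = 9797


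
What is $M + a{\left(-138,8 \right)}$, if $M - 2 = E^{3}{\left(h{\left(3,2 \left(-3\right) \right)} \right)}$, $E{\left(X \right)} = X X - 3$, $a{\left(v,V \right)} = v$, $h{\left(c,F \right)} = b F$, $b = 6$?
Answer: $2161700621$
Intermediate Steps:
$h{\left(c,F \right)} = 6 F$
$E{\left(X \right)} = -3 + X^{2}$ ($E{\left(X \right)} = X^{2} - 3 = -3 + X^{2}$)
$M = 2161700759$ ($M = 2 + \left(-3 + \left(6 \cdot 2 \left(-3\right)\right)^{2}\right)^{3} = 2 + \left(-3 + \left(6 \left(-6\right)\right)^{2}\right)^{3} = 2 + \left(-3 + \left(-36\right)^{2}\right)^{3} = 2 + \left(-3 + 1296\right)^{3} = 2 + 1293^{3} = 2 + 2161700757 = 2161700759$)
$M + a{\left(-138,8 \right)} = 2161700759 - 138 = 2161700621$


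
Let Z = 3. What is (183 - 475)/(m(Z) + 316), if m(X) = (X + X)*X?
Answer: -146/167 ≈ -0.87425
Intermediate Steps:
m(X) = 2*X² (m(X) = (2*X)*X = 2*X²)
(183 - 475)/(m(Z) + 316) = (183 - 475)/(2*3² + 316) = -292/(2*9 + 316) = -292/(18 + 316) = -292/334 = -292*1/334 = -146/167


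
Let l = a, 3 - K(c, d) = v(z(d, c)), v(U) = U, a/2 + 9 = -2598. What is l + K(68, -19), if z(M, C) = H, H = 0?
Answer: -5211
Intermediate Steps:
z(M, C) = 0
a = -5214 (a = -18 + 2*(-2598) = -18 - 5196 = -5214)
K(c, d) = 3 (K(c, d) = 3 - 1*0 = 3 + 0 = 3)
l = -5214
l + K(68, -19) = -5214 + 3 = -5211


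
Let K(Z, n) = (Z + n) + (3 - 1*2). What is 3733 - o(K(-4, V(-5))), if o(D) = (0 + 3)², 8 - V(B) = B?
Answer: 3724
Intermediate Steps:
V(B) = 8 - B
K(Z, n) = 1 + Z + n (K(Z, n) = (Z + n) + (3 - 2) = (Z + n) + 1 = 1 + Z + n)
o(D) = 9 (o(D) = 3² = 9)
3733 - o(K(-4, V(-5))) = 3733 - 1*9 = 3733 - 9 = 3724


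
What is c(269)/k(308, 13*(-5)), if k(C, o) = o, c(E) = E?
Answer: -269/65 ≈ -4.1385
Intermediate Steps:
c(269)/k(308, 13*(-5)) = 269/((13*(-5))) = 269/(-65) = 269*(-1/65) = -269/65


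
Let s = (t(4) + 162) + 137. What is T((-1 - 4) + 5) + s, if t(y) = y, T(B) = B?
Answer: 303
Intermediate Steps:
s = 303 (s = (4 + 162) + 137 = 166 + 137 = 303)
T((-1 - 4) + 5) + s = ((-1 - 4) + 5) + 303 = (-5 + 5) + 303 = 0 + 303 = 303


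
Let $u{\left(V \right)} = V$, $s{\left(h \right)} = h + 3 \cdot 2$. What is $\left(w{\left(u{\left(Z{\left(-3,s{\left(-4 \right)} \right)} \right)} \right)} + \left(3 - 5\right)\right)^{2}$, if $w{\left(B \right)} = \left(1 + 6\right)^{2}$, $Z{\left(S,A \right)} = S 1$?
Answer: $2209$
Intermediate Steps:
$s{\left(h \right)} = 6 + h$ ($s{\left(h \right)} = h + 6 = 6 + h$)
$Z{\left(S,A \right)} = S$
$w{\left(B \right)} = 49$ ($w{\left(B \right)} = 7^{2} = 49$)
$\left(w{\left(u{\left(Z{\left(-3,s{\left(-4 \right)} \right)} \right)} \right)} + \left(3 - 5\right)\right)^{2} = \left(49 + \left(3 - 5\right)\right)^{2} = \left(49 - 2\right)^{2} = 47^{2} = 2209$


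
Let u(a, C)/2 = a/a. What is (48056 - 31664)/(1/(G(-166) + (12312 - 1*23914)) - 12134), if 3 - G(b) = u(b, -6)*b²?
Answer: -1093526712/809471275 ≈ -1.3509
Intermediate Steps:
u(a, C) = 2 (u(a, C) = 2*(a/a) = 2*1 = 2)
G(b) = 3 - 2*b²
(48056 - 31664)/(1/(G(-166) + (12312 - 1*23914)) - 12134) = (48056 - 31664)/(1/((3 - 2*(-166)²) + (12312 - 1*23914)) - 12134) = 16392/(1/((3 - 2*27556) + (12312 - 23914)) - 12134) = 16392/(1/((3 - 55112) - 11602) - 12134) = 16392/(1/(-55109 - 11602) - 12134) = 16392/(1/(-66711) - 12134) = 16392/(-1/66711 - 12134) = 16392/(-809471275/66711) = 16392*(-66711/809471275) = -1093526712/809471275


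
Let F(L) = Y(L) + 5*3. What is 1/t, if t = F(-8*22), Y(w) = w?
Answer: -1/161 ≈ -0.0062112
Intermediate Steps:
F(L) = 15 + L (F(L) = L + 5*3 = L + 15 = 15 + L)
t = -161 (t = 15 - 8*22 = 15 - 176 = -161)
1/t = 1/(-161) = -1/161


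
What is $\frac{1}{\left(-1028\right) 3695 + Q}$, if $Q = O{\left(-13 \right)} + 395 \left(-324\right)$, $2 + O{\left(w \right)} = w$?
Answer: $- \frac{1}{3926455} \approx -2.5468 \cdot 10^{-7}$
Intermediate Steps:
$O{\left(w \right)} = -2 + w$
$Q = -127995$ ($Q = \left(-2 - 13\right) + 395 \left(-324\right) = -15 - 127980 = -127995$)
$\frac{1}{\left(-1028\right) 3695 + Q} = \frac{1}{\left(-1028\right) 3695 - 127995} = \frac{1}{-3798460 - 127995} = \frac{1}{-3926455} = - \frac{1}{3926455}$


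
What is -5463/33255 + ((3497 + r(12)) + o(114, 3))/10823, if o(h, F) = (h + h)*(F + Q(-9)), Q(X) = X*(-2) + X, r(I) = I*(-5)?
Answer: 16239674/39990985 ≈ 0.40608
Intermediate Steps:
r(I) = -5*I
Q(X) = -X (Q(X) = -2*X + X = -X)
o(h, F) = 2*h*(9 + F) (o(h, F) = (h + h)*(F - 1*(-9)) = (2*h)*(F + 9) = (2*h)*(9 + F) = 2*h*(9 + F))
-5463/33255 + ((3497 + r(12)) + o(114, 3))/10823 = -5463/33255 + ((3497 - 5*12) + 2*114*(9 + 3))/10823 = -5463*1/33255 + ((3497 - 60) + 2*114*12)*(1/10823) = -607/3695 + (3437 + 2736)*(1/10823) = -607/3695 + 6173*(1/10823) = -607/3695 + 6173/10823 = 16239674/39990985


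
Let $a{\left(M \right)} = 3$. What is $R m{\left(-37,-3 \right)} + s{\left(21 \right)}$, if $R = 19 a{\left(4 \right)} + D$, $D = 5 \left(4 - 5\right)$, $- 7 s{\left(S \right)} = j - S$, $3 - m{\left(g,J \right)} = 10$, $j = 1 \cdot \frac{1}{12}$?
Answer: $- \frac{30325}{84} \approx -361.01$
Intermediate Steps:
$j = \frac{1}{12}$ ($j = 1 \cdot \frac{1}{12} = \frac{1}{12} \approx 0.083333$)
$m{\left(g,J \right)} = -7$ ($m{\left(g,J \right)} = 3 - 10 = -7$)
$s{\left(S \right)} = - \frac{1}{84} + \frac{S}{7}$ ($s{\left(S \right)} = - \frac{\frac{1}{12} - S}{7} = - \frac{1}{84} + \frac{S}{7}$)
$D = -5$ ($D = 5 \left(-1\right) = -5$)
$R = 52$ ($R = 19 \cdot 3 - 5 = 57 - 5 = 52$)
$R m{\left(-37,-3 \right)} + s{\left(21 \right)} = 52 \left(-7\right) + \left(- \frac{1}{84} + \frac{1}{7} \cdot 21\right) = -364 + \left(- \frac{1}{84} + 3\right) = -364 + \frac{251}{84} = - \frac{30325}{84}$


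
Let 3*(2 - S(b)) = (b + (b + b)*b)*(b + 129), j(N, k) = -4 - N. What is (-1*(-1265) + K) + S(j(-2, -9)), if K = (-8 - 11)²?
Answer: 1374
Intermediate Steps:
K = 361 (K = (-19)² = 361)
S(b) = 2 - (129 + b)*(b + 2*b²)/3 (S(b) = 2 - (b + (b + b)*b)*(b + 129)/3 = 2 - (b + (2*b)*b)*(129 + b)/3 = 2 - (b + 2*b²)*(129 + b)/3 = 2 - (129 + b)*(b + 2*b²)/3)
(-1*(-1265) + K) + S(j(-2, -9)) = (-1*(-1265) + 361) + (2 - 43*(-4 - 1*(-2)) - 259*(-4 - 1*(-2))²/3 - 2*(-4 - 1*(-2))³/3) = (1265 + 361) + (2 - 43*(-4 + 2) - 259*(-4 + 2)²/3 - 2*(-4 + 2)³/3) = 1626 + (2 - 43*(-2) - 259/3*(-2)² - ⅔*(-2)³) = 1626 + (2 + 86 - 259/3*4 - ⅔*(-8)) = 1626 + (2 + 86 - 1036/3 + 16/3) = 1626 - 252 = 1374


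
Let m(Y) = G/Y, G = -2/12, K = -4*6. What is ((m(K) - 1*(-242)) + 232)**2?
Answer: 4659018049/20736 ≈ 2.2468e+5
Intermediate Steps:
K = -24
G = -1/6 (G = -2*1/12 = -1/6 ≈ -0.16667)
m(Y) = -1/(6*Y)
((m(K) - 1*(-242)) + 232)**2 = ((-1/6/(-24) - 1*(-242)) + 232)**2 = ((-1/6*(-1/24) + 242) + 232)**2 = ((1/144 + 242) + 232)**2 = (34849/144 + 232)**2 = (68257/144)**2 = 4659018049/20736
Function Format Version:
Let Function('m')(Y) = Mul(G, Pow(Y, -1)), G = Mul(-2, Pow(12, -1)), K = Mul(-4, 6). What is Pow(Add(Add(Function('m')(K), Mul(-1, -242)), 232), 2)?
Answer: Rational(4659018049, 20736) ≈ 2.2468e+5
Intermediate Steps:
K = -24
G = Rational(-1, 6) (G = Mul(-2, Rational(1, 12)) = Rational(-1, 6) ≈ -0.16667)
Function('m')(Y) = Mul(Rational(-1, 6), Pow(Y, -1))
Pow(Add(Add(Function('m')(K), Mul(-1, -242)), 232), 2) = Pow(Add(Add(Mul(Rational(-1, 6), Pow(-24, -1)), Mul(-1, -242)), 232), 2) = Pow(Add(Add(Mul(Rational(-1, 6), Rational(-1, 24)), 242), 232), 2) = Pow(Add(Add(Rational(1, 144), 242), 232), 2) = Pow(Add(Rational(34849, 144), 232), 2) = Pow(Rational(68257, 144), 2) = Rational(4659018049, 20736)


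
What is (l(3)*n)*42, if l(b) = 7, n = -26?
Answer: -7644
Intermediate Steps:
(l(3)*n)*42 = (7*(-26))*42 = -182*42 = -7644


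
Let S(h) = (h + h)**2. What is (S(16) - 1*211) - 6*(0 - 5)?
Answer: 843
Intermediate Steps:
S(h) = 4*h**2 (S(h) = (2*h)**2 = 4*h**2)
(S(16) - 1*211) - 6*(0 - 5) = (4*16**2 - 1*211) - 6*(0 - 5) = (4*256 - 211) - 6*(-5) = (1024 - 211) + 30 = 813 + 30 = 843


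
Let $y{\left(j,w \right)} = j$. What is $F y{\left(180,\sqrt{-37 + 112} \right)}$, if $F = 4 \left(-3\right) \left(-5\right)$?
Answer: $10800$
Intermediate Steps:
$F = 60$ ($F = \left(-12\right) \left(-5\right) = 60$)
$F y{\left(180,\sqrt{-37 + 112} \right)} = 60 \cdot 180 = 10800$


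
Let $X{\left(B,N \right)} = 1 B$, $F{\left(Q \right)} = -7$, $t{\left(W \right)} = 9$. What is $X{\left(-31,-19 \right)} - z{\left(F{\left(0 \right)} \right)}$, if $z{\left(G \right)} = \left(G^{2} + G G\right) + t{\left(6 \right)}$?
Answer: $-138$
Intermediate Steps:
$X{\left(B,N \right)} = B$
$z{\left(G \right)} = 9 + 2 G^{2}$ ($z{\left(G \right)} = \left(G^{2} + G G\right) + 9 = \left(G^{2} + G^{2}\right) + 9 = 2 G^{2} + 9 = 9 + 2 G^{2}$)
$X{\left(-31,-19 \right)} - z{\left(F{\left(0 \right)} \right)} = -31 - \left(9 + 2 \left(-7\right)^{2}\right) = -31 - \left(9 + 2 \cdot 49\right) = -31 - \left(9 + 98\right) = -31 - 107 = -138$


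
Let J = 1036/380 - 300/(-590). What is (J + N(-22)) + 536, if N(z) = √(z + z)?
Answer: 3022411/5605 + 2*I*√11 ≈ 539.23 + 6.6332*I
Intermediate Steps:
N(z) = √2*√z (N(z) = √(2*z) = √2*√z)
J = 18131/5605 (J = 1036*(1/380) - 300*(-1/590) = 259/95 + 30/59 = 18131/5605 ≈ 3.2348)
(J + N(-22)) + 536 = (18131/5605 + √2*√(-22)) + 536 = (18131/5605 + √2*(I*√22)) + 536 = (18131/5605 + 2*I*√11) + 536 = 3022411/5605 + 2*I*√11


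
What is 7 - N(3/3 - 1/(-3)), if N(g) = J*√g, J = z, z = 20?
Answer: 7 - 40*√3/3 ≈ -16.094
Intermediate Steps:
J = 20
N(g) = 20*√g
7 - N(3/3 - 1/(-3)) = 7 - 20*√(3/3 - 1/(-3)) = 7 - 20*√(3*(⅓) - 1*(-⅓)) = 7 - 20*√(1 + ⅓) = 7 - 20*√(4/3) = 7 - 20*2*√3/3 = 7 - 40*√3/3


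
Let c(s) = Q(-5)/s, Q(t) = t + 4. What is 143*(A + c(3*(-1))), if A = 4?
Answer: 1859/3 ≈ 619.67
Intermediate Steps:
Q(t) = 4 + t
c(s) = -1/s (c(s) = (4 - 5)/s = -1/s)
143*(A + c(3*(-1))) = 143*(4 - 1/(3*(-1))) = 143*(4 - 1/(-3)) = 143*(4 - 1*(-1/3)) = 143*(4 + 1/3) = 143*(13/3) = 1859/3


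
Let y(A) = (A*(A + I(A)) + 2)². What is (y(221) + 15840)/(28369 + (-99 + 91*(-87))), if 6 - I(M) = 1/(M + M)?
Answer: 10067576929/81412 ≈ 1.2366e+5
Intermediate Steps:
I(M) = 6 - 1/(2*M) (I(M) = 6 - 1/(M + M) = 6 - 1/(2*M))
y(A) = (2 + A*(6 + A - 1/(2*A)))² (y(A) = (A*(A + (6 - 1/(2*A))) + 2)² = (A*(6 + A - 1/(2*A)) + 2)² = (2 + A*(6 + A - 1/(2*A)))²)
(y(221) + 15840)/(28369 + (-99 + 91*(-87))) = ((3 + 2*221² + 12*221)²/4 + 15840)/(28369 + (-99 + 91*(-87))) = ((3 + 2*48841 + 2652)²/4 + 15840)/(28369 + (-99 - 7917)) = ((3 + 97682 + 2652)²/4 + 15840)/(28369 - 8016) = ((¼)*100337² + 15840)/20353 = ((¼)*10067513569 + 15840)*(1/20353) = (10067513569/4 + 15840)*(1/20353) = (10067576929/4)*(1/20353) = 10067576929/81412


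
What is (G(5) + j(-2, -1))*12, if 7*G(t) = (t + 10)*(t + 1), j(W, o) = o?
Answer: 996/7 ≈ 142.29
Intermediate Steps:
G(t) = (1 + t)*(10 + t)/7 (G(t) = ((t + 10)*(t + 1))/7 = ((10 + t)*(1 + t))/7 = ((1 + t)*(10 + t))/7 = (1 + t)*(10 + t)/7)
(G(5) + j(-2, -1))*12 = ((10/7 + (⅐)*5² + (11/7)*5) - 1)*12 = ((10/7 + (⅐)*25 + 55/7) - 1)*12 = ((10/7 + 25/7 + 55/7) - 1)*12 = (90/7 - 1)*12 = (83/7)*12 = 996/7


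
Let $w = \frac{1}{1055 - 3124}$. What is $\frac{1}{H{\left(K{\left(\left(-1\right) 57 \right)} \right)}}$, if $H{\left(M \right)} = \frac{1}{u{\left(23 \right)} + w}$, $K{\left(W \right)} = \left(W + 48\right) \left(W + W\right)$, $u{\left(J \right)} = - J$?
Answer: $- \frac{47588}{2069} \approx -23.0$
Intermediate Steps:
$w = - \frac{1}{2069}$ ($w = \frac{1}{-2069} = - \frac{1}{2069} \approx -0.00048333$)
$K{\left(W \right)} = 2 W \left(48 + W\right)$ ($K{\left(W \right)} = \left(48 + W\right) 2 W = 2 W \left(48 + W\right)$)
$H{\left(M \right)} = - \frac{2069}{47588}$ ($H{\left(M \right)} = \frac{1}{\left(-1\right) 23 - \frac{1}{2069}} = \frac{1}{-23 - \frac{1}{2069}} = \frac{1}{- \frac{47588}{2069}} = - \frac{2069}{47588}$)
$\frac{1}{H{\left(K{\left(\left(-1\right) 57 \right)} \right)}} = \frac{1}{- \frac{2069}{47588}} = - \frac{47588}{2069}$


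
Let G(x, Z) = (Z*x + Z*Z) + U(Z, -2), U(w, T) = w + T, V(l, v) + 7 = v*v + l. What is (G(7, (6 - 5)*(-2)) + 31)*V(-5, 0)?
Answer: -204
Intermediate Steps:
V(l, v) = -7 + l + v² (V(l, v) = -7 + (v*v + l) = -7 + (v² + l) = -7 + (l + v²) = -7 + l + v²)
U(w, T) = T + w
G(x, Z) = -2 + Z + Z² + Z*x (G(x, Z) = (Z*x + Z*Z) + (-2 + Z) = (Z*x + Z²) + (-2 + Z) = (Z² + Z*x) + (-2 + Z) = -2 + Z + Z² + Z*x)
(G(7, (6 - 5)*(-2)) + 31)*V(-5, 0) = ((-2 + (6 - 5)*(-2) + ((6 - 5)*(-2))² + ((6 - 5)*(-2))*7) + 31)*(-7 - 5 + 0²) = ((-2 + 1*(-2) + (1*(-2))² + (1*(-2))*7) + 31)*(-7 - 5 + 0) = ((-2 - 2 + (-2)² - 2*7) + 31)*(-12) = ((-2 - 2 + 4 - 14) + 31)*(-12) = (-14 + 31)*(-12) = 17*(-12) = -204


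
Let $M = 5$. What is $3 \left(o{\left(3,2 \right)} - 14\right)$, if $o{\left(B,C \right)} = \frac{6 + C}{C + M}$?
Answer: $- \frac{270}{7} \approx -38.571$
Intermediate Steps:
$o{\left(B,C \right)} = \frac{6 + C}{5 + C}$ ($o{\left(B,C \right)} = \frac{6 + C}{C + 5} = \frac{6 + C}{5 + C}$)
$3 \left(o{\left(3,2 \right)} - 14\right) = 3 \left(\frac{6 + 2}{5 + 2} - 14\right) = 3 \left(\frac{1}{7} \cdot 8 - 14\right) = 3 \left(\frac{8}{7} - 14\right) = 3 \left(- \frac{90}{7}\right) = - \frac{270}{7}$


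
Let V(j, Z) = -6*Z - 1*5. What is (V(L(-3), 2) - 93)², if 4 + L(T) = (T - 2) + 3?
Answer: 12100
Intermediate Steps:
L(T) = -3 + T (L(T) = -4 + ((T - 2) + 3) = -4 + ((-2 + T) + 3) = -4 + (1 + T) = -3 + T)
V(j, Z) = -5 - 6*Z (V(j, Z) = -6*Z - 5 = -5 - 6*Z)
(V(L(-3), 2) - 93)² = ((-5 - 6*2) - 93)² = ((-5 - 12) - 93)² = (-17 - 93)² = (-110)² = 12100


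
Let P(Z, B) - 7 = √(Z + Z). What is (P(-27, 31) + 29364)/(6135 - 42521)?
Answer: -1277/1582 - 3*I*√6/36386 ≈ -0.80721 - 0.00020196*I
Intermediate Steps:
P(Z, B) = 7 + √2*√Z (P(Z, B) = 7 + √(Z + Z) = 7 + √(2*Z) = 7 + √2*√Z)
(P(-27, 31) + 29364)/(6135 - 42521) = ((7 + √2*√(-27)) + 29364)/(6135 - 42521) = ((7 + √2*(3*I*√3)) + 29364)/(-36386) = ((7 + 3*I*√6) + 29364)*(-1/36386) = (29371 + 3*I*√6)*(-1/36386) = -1277/1582 - 3*I*√6/36386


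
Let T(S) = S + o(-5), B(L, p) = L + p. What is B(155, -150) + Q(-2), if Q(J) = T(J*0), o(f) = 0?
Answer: 5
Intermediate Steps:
T(S) = S (T(S) = S + 0 = S)
Q(J) = 0 (Q(J) = J*0 = 0)
B(155, -150) + Q(-2) = (155 - 150) + 0 = 5 + 0 = 5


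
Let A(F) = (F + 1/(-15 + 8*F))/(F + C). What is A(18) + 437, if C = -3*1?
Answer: 847918/1935 ≈ 438.20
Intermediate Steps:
C = -3
A(F) = (F + 1/(-15 + 8*F))/(-3 + F) (A(F) = (F + 1/(-15 + 8*F))/(F - 3) = (F + 1/(-15 + 8*F))/(-3 + F))
A(18) + 437 = (1 - 15*18 + 8*18²)/(45 - 39*18 + 8*18²) + 437 = (1 - 270 + 8*324)/(45 - 702 + 8*324) + 437 = (1 - 270 + 2592)/(45 - 702 + 2592) + 437 = 2323/1935 + 437 = 847918/1935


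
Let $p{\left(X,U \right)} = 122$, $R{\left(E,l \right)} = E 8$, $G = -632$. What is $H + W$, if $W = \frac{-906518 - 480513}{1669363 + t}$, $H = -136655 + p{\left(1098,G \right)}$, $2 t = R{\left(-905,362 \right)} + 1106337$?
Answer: $- \frac{605912061721}{4437823} \approx -1.3653 \cdot 10^{5}$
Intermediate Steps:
$R{\left(E,l \right)} = 8 E$
$t = \frac{1099097}{2}$ ($t = \frac{8 \left(-905\right) + 1106337}{2} = \frac{-7240 + 1106337}{2} = \frac{1}{2} \cdot 1099097 = \frac{1099097}{2} \approx 5.4955 \cdot 10^{5}$)
$H = -136533$ ($H = -136655 + 122 = -136533$)
$W = - \frac{2774062}{4437823}$ ($W = \frac{-906518 - 480513}{1669363 + \frac{1099097}{2}} = - \frac{1387031}{\frac{4437823}{2}} = \left(-1387031\right) \frac{2}{4437823} = - \frac{2774062}{4437823} \approx -0.6251$)
$H + W = -136533 - \frac{2774062}{4437823} = - \frac{605912061721}{4437823}$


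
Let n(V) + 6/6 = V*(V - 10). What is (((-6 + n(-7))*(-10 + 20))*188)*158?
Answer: 33268480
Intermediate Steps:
n(V) = -1 + V*(-10 + V) (n(V) = -1 + V*(V - 10) = -1 + V*(-10 + V))
(((-6 + n(-7))*(-10 + 20))*188)*158 = (((-6 + (-1 + (-7)² - 10*(-7)))*(-10 + 20))*188)*158 = (((-6 + (-1 + 49 + 70))*10)*188)*158 = (((-6 + 118)*10)*188)*158 = ((112*10)*188)*158 = (1120*188)*158 = 210560*158 = 33268480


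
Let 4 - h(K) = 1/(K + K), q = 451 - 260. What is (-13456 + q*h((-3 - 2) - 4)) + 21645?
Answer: 161345/18 ≈ 8963.6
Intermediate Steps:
q = 191
h(K) = 4 - 1/(2*K) (h(K) = 4 - 1/(K + K) = 4 - 1/(2*K))
(-13456 + q*h((-3 - 2) - 4)) + 21645 = (-13456 + 191*(4 - 1/(2*((-3 - 2) - 4)))) + 21645 = (-13456 + 191*(4 - 1/(2*(-5 - 4)))) + 21645 = (-13456 + 191*(4 - 1/2/(-9))) + 21645 = (-13456 + 191*(4 - 1/2*(-1/9))) + 21645 = (-13456 + 191*(4 + 1/18)) + 21645 = (-13456 + 191*(73/18)) + 21645 = (-13456 + 13943/18) + 21645 = -228265/18 + 21645 = 161345/18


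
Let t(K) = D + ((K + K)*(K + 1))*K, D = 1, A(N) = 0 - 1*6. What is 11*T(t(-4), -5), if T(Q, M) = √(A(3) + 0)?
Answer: 11*I*√6 ≈ 26.944*I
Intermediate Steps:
A(N) = -6 (A(N) = 0 - 6 = -6)
t(K) = 1 + 2*K²*(1 + K) (t(K) = 1 + ((K + K)*(K + 1))*K = 1 + ((2*K)*(1 + K))*K = 1 + (2*K*(1 + K))*K = 1 + 2*K²*(1 + K))
T(Q, M) = I*√6 (T(Q, M) = √(-6 + 0) = √(-6) = I*√6)
11*T(t(-4), -5) = 11*(I*√6) = 11*I*√6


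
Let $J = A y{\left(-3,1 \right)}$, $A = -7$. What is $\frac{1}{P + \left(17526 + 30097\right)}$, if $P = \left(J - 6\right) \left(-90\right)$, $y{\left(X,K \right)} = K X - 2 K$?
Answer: $\frac{1}{45013} \approx 2.2216 \cdot 10^{-5}$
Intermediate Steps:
$y{\left(X,K \right)} = - 2 K + K X$
$J = 35$ ($J = - 7 \cdot 1 \left(-2 - 3\right) = - 7 \cdot 1 \left(-5\right) = \left(-7\right) \left(-5\right) = 35$)
$P = -2610$ ($P = \left(35 - 6\right) \left(-90\right) = 29 \left(-90\right) = -2610$)
$\frac{1}{P + \left(17526 + 30097\right)} = \frac{1}{-2610 + \left(17526 + 30097\right)} = \frac{1}{-2610 + 47623} = \frac{1}{45013}$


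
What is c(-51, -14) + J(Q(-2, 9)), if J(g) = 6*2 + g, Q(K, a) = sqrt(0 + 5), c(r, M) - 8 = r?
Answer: -31 + sqrt(5) ≈ -28.764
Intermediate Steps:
c(r, M) = 8 + r
Q(K, a) = sqrt(5)
J(g) = 12 + g
c(-51, -14) + J(Q(-2, 9)) = (8 - 51) + (12 + sqrt(5)) = -43 + (12 + sqrt(5)) = -31 + sqrt(5)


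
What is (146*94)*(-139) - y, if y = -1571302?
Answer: -336334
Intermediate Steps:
(146*94)*(-139) - y = (146*94)*(-139) - 1*(-1571302) = 13724*(-139) + 1571302 = -1907636 + 1571302 = -336334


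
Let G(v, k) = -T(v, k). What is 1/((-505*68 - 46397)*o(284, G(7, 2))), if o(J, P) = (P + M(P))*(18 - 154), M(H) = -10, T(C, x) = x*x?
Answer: -1/153723248 ≈ -6.5052e-9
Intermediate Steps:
T(C, x) = x²
G(v, k) = -k²
o(J, P) = 1360 - 136*P (o(J, P) = (P - 10)*(18 - 154) = (-10 + P)*(-136) = 1360 - 136*P)
1/((-505*68 - 46397)*o(284, G(7, 2))) = 1/((-505*68 - 46397)*(1360 - (-136)*2²)) = 1/((-34340 - 46397)*(1360 - (-136)*4)) = 1/((-80737)*(1360 - 136*(-4))) = -1/(80737*(1360 + 544)) = -1/80737/1904 = -1/80737*1/1904 = -1/153723248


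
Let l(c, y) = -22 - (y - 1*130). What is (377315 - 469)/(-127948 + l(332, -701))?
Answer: -376846/127139 ≈ -2.9640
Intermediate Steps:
l(c, y) = 108 - y (l(c, y) = -22 - (y - 130) = -22 - (-130 + y) = -22 + (130 - y) = 108 - y)
(377315 - 469)/(-127948 + l(332, -701)) = (377315 - 469)/(-127948 + (108 - 1*(-701))) = 376846/(-127948 + (108 + 701)) = 376846/(-127948 + 809) = 376846/(-127139) = 376846*(-1/127139) = -376846/127139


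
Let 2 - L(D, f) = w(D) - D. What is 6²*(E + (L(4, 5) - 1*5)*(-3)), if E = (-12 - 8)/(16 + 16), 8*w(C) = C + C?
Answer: -45/2 ≈ -22.500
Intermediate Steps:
w(C) = C/4 (w(C) = (C + C)/8 = (2*C)/8 = C/4)
L(D, f) = 2 + 3*D/4 (L(D, f) = 2 - (D/4 - D) = 2 - (-3)*D/4 = 2 + 3*D/4)
E = -5/8 (E = -20/32 = -20*1/32 = -5/8 ≈ -0.62500)
6²*(E + (L(4, 5) - 1*5)*(-3)) = 6²*(-5/8 + ((2 + (¾)*4) - 1*5)*(-3)) = 36*(-5/8 + ((2 + 3) - 5)*(-3)) = 36*(-5/8 + (5 - 5)*(-3)) = 36*(-5/8 + 0*(-3)) = 36*(-5/8 + 0) = 36*(-5/8) = -45/2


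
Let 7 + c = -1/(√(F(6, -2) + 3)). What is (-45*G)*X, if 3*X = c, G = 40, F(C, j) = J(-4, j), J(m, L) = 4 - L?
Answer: 4400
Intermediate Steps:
F(C, j) = 4 - j
c = -22/3 (c = -7 - 1/(√((4 - 1*(-2)) + 3)) = -7 - 1/(√((4 + 2) + 3)) = -7 - 1/(√(6 + 3)) = -7 - 1/(√9) = -7 - 1/3 = -7 - 1*⅓ = -7 - ⅓ = -22/3 ≈ -7.3333)
X = -22/9 (X = (⅓)*(-22/3) = -22/9 ≈ -2.4444)
(-45*G)*X = -45*40*(-22/9) = -1800*(-22/9) = 4400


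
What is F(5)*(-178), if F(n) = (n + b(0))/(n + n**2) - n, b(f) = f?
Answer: 2581/3 ≈ 860.33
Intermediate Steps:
F(n) = -n + n/(n + n**2) (F(n) = (n + 0)/(n + n**2) - n = n/(n + n**2) - n = -n + n/(n + n**2))
F(5)*(-178) = ((1 - 1*5 - 1*5**2)/(1 + 5))*(-178) = ((1 - 5 - 1*25)/6)*(-178) = ((1 - 5 - 25)/6)*(-178) = ((1/6)*(-29))*(-178) = -29/6*(-178) = 2581/3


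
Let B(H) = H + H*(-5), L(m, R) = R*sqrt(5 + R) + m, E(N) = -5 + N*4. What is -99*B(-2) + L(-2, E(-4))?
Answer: -794 - 84*I ≈ -794.0 - 84.0*I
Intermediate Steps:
E(N) = -5 + 4*N
L(m, R) = m + R*sqrt(5 + R)
B(H) = -4*H (B(H) = H - 5*H = -4*H)
-99*B(-2) + L(-2, E(-4)) = -(-396)*(-2) + (-2 + (-5 + 4*(-4))*sqrt(5 + (-5 + 4*(-4)))) = -99*8 + (-2 + (-5 - 16)*sqrt(5 + (-5 - 16))) = -792 + (-2 - 21*sqrt(5 - 21)) = -792 + (-2 - 84*I) = -794 - 84*I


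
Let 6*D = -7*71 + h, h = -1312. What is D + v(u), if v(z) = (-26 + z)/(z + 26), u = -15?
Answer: -6715/22 ≈ -305.23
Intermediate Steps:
v(z) = (-26 + z)/(26 + z)
D = -603/2 (D = (-7*71 - 1312)/6 = (-497 - 1312)/6 = (⅙)*(-1809) = -603/2 ≈ -301.50)
D + v(u) = -603/2 + (-26 - 15)/(26 - 15) = -603/2 - 41/11 = -6715/22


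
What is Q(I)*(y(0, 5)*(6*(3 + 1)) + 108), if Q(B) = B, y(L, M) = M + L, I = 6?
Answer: 1368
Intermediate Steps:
y(L, M) = L + M
Q(I)*(y(0, 5)*(6*(3 + 1)) + 108) = 6*((0 + 5)*(6*(3 + 1)) + 108) = 6*(5*(6*4) + 108) = 6*(5*24 + 108) = 6*(120 + 108) = 6*228 = 1368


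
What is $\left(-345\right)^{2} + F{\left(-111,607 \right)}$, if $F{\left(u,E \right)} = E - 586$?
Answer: $119046$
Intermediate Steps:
$F{\left(u,E \right)} = -586 + E$
$\left(-345\right)^{2} + F{\left(-111,607 \right)} = \left(-345\right)^{2} + \left(-586 + 607\right) = 119025 + 21 = 119046$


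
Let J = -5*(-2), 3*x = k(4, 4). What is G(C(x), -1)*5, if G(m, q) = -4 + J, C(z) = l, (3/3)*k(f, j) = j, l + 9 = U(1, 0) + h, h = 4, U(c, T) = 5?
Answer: 30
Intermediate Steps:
l = 0 (l = -9 + (5 + 4) = -9 + 9 = 0)
k(f, j) = j
x = 4/3 (x = (⅓)*4 = 4/3 ≈ 1.3333)
C(z) = 0
J = 10
G(m, q) = 6 (G(m, q) = -4 + 10 = 6)
G(C(x), -1)*5 = 6*5 = 30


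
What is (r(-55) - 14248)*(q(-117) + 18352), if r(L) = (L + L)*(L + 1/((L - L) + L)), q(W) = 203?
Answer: -152076780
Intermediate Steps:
r(L) = 2*L*(L + 1/L) (r(L) = (2*L)*(L + 1/(0 + L)) = (2*L)*(L + 1/L) = 2*L*(L + 1/L))
(r(-55) - 14248)*(q(-117) + 18352) = ((2 + 2*(-55)**2) - 14248)*(203 + 18352) = ((2 + 2*3025) - 14248)*18555 = ((2 + 6050) - 14248)*18555 = (6052 - 14248)*18555 = -8196*18555 = -152076780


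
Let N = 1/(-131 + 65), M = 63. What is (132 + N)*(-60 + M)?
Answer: 8711/22 ≈ 395.95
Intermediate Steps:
N = -1/66 (N = 1/(-66) = -1/66 ≈ -0.015152)
(132 + N)*(-60 + M) = (132 - 1/66)*(-60 + 63) = (8711/66)*3 = 8711/22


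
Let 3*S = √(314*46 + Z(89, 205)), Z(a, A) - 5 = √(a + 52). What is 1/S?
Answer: 3/√(14449 + √141) ≈ 0.024947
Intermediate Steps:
Z(a, A) = 5 + √(52 + a) (Z(a, A) = 5 + √(a + 52) = 5 + √(52 + a))
S = √(14449 + √141)/3 (S = √(314*46 + (5 + √(52 + 89)))/3 = √(14444 + (5 + √141))/3 = √(14449 + √141)/3 ≈ 40.084)
1/S = 1/(√(14449 + √141)/3) = 3/√(14449 + √141)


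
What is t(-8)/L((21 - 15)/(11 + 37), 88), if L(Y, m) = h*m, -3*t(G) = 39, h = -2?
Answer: 13/176 ≈ 0.073864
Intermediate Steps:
t(G) = -13 (t(G) = -⅓*39 = -13)
L(Y, m) = -2*m
t(-8)/L((21 - 15)/(11 + 37), 88) = -13/((-2*88)) = -13/(-176) = -13*(-1/176) = 13/176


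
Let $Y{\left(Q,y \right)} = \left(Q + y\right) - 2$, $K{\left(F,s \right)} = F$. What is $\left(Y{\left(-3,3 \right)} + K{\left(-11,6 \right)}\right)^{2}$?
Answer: $169$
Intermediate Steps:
$Y{\left(Q,y \right)} = -2 + Q + y$
$\left(Y{\left(-3,3 \right)} + K{\left(-11,6 \right)}\right)^{2} = \left(\left(-2 - 3 + 3\right) - 11\right)^{2} = \left(-2 - 11\right)^{2} = \left(-13\right)^{2} = 169$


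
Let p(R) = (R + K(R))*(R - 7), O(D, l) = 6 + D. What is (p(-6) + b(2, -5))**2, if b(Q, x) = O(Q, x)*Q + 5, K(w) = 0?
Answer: 9801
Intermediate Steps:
b(Q, x) = 5 + Q*(6 + Q) (b(Q, x) = (6 + Q)*Q + 5 = Q*(6 + Q) + 5 = 5 + Q*(6 + Q))
p(R) = R*(-7 + R) (p(R) = (R + 0)*(R - 7) = R*(-7 + R))
(p(-6) + b(2, -5))**2 = (-6*(-7 - 6) + (5 + 2*(6 + 2)))**2 = (-6*(-13) + (5 + 2*8))**2 = (78 + (5 + 16))**2 = (78 + 21)**2 = 99**2 = 9801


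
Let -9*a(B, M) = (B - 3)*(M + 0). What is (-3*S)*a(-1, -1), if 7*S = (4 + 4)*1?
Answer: 32/21 ≈ 1.5238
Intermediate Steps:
a(B, M) = -M*(-3 + B)/9 (a(B, M) = -(B - 3)*(M + 0)/9 = -(-3 + B)*M/9 = -M*(-3 + B)/9)
S = 8/7 (S = ((4 + 4)*1)/7 = (8*1)/7 = (1/7)*8 = 8/7 ≈ 1.1429)
(-3*S)*a(-1, -1) = (-3*8/7)*((1/9)*(-1)*(3 - 1*(-1))) = -8*(-1)*(3 + 1)/21 = -8*(-1)*4/21 = -24/7*(-4/9) = 32/21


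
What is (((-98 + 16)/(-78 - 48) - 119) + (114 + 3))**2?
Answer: 7225/3969 ≈ 1.8204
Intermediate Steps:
(((-98 + 16)/(-78 - 48) - 119) + (114 + 3))**2 = ((-82/(-126) - 119) + 117)**2 = ((-82*(-1/126) - 119) + 117)**2 = ((41/63 - 119) + 117)**2 = (-7456/63 + 117)**2 = (-85/63)**2 = 7225/3969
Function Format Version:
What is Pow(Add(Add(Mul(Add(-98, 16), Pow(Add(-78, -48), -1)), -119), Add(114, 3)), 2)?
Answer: Rational(7225, 3969) ≈ 1.8204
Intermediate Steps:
Pow(Add(Add(Mul(Add(-98, 16), Pow(Add(-78, -48), -1)), -119), Add(114, 3)), 2) = Pow(Add(Add(Mul(-82, Pow(-126, -1)), -119), 117), 2) = Pow(Add(Add(Mul(-82, Rational(-1, 126)), -119), 117), 2) = Pow(Add(Add(Rational(41, 63), -119), 117), 2) = Pow(Add(Rational(-7456, 63), 117), 2) = Pow(Rational(-85, 63), 2) = Rational(7225, 3969)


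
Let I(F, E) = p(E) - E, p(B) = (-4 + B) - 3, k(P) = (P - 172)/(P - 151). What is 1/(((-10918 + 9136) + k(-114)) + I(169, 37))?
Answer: -265/473799 ≈ -0.00055931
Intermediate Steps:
k(P) = (-172 + P)/(-151 + P)
p(B) = -7 + B
I(F, E) = -7 (I(F, E) = (-7 + E) - E = -7)
1/(((-10918 + 9136) + k(-114)) + I(169, 37)) = 1/(((-10918 + 9136) + (-172 - 114)/(-151 - 114)) - 7) = 1/((-1782 - 286/(-265)) - 7) = 1/((-1782 - 1/265*(-286)) - 7) = 1/((-1782 + 286/265) - 7) = 1/(-471944/265 - 7) = 1/(-473799/265) = -265/473799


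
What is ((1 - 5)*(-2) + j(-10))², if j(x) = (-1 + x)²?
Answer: 16641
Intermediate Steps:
((1 - 5)*(-2) + j(-10))² = ((1 - 5)*(-2) + (-1 - 10)²)² = (-4*(-2) + (-11)²)² = (8 + 121)² = 129² = 16641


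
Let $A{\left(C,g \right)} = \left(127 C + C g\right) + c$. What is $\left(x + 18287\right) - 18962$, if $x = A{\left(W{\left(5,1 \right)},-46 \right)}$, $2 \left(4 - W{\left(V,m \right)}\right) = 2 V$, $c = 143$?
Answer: $-613$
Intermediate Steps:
$W{\left(V,m \right)} = 4 - V$ ($W{\left(V,m \right)} = 4 - \frac{2 V}{2} = 4 - V$)
$A{\left(C,g \right)} = 143 + 127 C + C g$ ($A{\left(C,g \right)} = \left(127 C + C g\right) + 143 = 143 + 127 C + C g$)
$x = 62$ ($x = 143 + 127 \left(4 - 5\right) + \left(4 - 5\right) \left(-46\right) = 143 + 127 \left(-1\right) - -46 = 143 - 127 + 46 = 62$)
$\left(x + 18287\right) - 18962 = \left(62 + 18287\right) - 18962 = 18349 - 18962 = -613$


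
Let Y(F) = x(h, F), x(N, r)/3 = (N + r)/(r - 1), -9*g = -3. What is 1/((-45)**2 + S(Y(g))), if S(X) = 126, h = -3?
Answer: 1/2151 ≈ 0.00046490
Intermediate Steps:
g = 1/3 (g = -1/9*(-3) = 1/3 ≈ 0.33333)
x(N, r) = 3*(N + r)/(-1 + r) (x(N, r) = 3*((N + r)/(r - 1)) = 3*((N + r)/(-1 + r)) = 3*(N + r)/(-1 + r))
Y(F) = 3*(-3 + F)/(-1 + F)
1/((-45)**2 + S(Y(g))) = 1/((-45)**2 + 126) = 1/(2025 + 126) = 1/2151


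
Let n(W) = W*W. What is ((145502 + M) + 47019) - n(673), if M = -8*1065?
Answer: -268928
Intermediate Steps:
M = -8520
n(W) = W²
((145502 + M) + 47019) - n(673) = ((145502 - 8520) + 47019) - 1*673² = (136982 + 47019) - 1*452929 = 184001 - 452929 = -268928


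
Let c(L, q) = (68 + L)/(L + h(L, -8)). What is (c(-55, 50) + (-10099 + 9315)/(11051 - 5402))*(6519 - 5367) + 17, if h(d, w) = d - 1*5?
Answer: -8448569/30935 ≈ -273.11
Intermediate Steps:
h(d, w) = -5 + d (h(d, w) = d - 5 = -5 + d)
c(L, q) = (68 + L)/(-5 + 2*L) (c(L, q) = (68 + L)/(L + (-5 + L)) = (68 + L)/(-5 + 2*L))
(c(-55, 50) + (-10099 + 9315)/(11051 - 5402))*(6519 - 5367) + 17 = ((68 - 55)/(-5 + 2*(-55)) + (-10099 + 9315)/(11051 - 5402))*(6519 - 5367) + 17 = (13/(-5 - 110) - 784/5649)*1152 + 17 = (13/(-115) - 784*1/5649)*1152 + 17 = (-1/115*13 - 112/807)*1152 + 17 = (-13/115 - 112/807)*1152 + 17 = -23371/92805*1152 + 17 = -8974464/30935 + 17 = -8448569/30935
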